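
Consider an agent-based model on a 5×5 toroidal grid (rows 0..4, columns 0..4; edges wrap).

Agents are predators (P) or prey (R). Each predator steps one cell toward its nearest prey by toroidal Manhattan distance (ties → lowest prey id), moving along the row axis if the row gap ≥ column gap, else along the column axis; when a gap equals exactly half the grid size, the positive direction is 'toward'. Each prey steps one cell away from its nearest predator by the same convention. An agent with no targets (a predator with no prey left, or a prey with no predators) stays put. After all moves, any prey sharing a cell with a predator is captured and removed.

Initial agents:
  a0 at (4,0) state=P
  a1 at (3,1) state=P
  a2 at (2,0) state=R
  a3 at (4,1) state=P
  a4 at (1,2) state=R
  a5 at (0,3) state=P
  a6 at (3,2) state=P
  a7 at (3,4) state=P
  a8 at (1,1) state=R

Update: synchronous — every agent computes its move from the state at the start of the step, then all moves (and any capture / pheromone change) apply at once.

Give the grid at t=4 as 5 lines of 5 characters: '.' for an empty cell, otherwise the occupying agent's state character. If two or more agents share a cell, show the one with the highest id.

t=1: a0@(3,0):P a1@(2,1):P a2@(1,0):R a3@(0,1):P a5@(1,3):P a6@(2,2):P a7@(2,4):P
t=2: a0@(2,0):P a1@(1,1):P a2@(0,0):R a3@(1,1):P a5@(1,4):P a6@(2,1):P a7@(1,4):P
t=3: a0@(1,0):P a1@(0,1):P a2@(4,0):R a3@(0,1):P a5@(0,4):P a6@(1,1):P a7@(0,4):P
t=4: a0@(0,0):P a1@(4,1):P a2@(3,0):R a3@(4,1):P a5@(4,4):P a6@(0,1):P a7@(4,4):P

PP...
.....
.....
R....
.P..P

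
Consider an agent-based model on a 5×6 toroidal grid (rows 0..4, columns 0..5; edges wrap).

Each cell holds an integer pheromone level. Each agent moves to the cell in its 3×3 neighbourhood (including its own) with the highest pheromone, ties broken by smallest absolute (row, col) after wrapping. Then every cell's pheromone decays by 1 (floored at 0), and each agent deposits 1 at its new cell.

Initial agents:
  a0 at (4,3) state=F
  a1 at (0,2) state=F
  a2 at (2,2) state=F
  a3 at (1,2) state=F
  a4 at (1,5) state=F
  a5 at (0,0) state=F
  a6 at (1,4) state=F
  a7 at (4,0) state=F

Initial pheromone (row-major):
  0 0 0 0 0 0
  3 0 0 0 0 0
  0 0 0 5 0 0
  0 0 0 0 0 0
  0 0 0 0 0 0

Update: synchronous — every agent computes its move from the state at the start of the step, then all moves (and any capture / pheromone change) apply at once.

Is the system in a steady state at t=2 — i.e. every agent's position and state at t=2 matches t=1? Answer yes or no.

no

t=1: a0@(0,2) a1@(0,1) a2@(2,3) a3@(2,3) a4@(1,0) a5@(1,0) a6@(2,3) a7@(0,0) | pheromone: 1 1 1 0 0 0 / 4 0 0 0 0 0 / 0 0 0 7 0 0 / 0 0 0 0 0 0 / 0 0 0 0 0 0
t=2: a0@(0,1) a1@(1,0) a2@(2,3) a3@(2,3) a4@(1,0) a5@(1,0) a6@(2,3) a7@(1,0) | pheromone: 0 1 0 0 0 0 / 7 0 0 0 0 0 / 0 0 0 9 0 0 / 0 0 0 0 0 0 / 0 0 0 0 0 0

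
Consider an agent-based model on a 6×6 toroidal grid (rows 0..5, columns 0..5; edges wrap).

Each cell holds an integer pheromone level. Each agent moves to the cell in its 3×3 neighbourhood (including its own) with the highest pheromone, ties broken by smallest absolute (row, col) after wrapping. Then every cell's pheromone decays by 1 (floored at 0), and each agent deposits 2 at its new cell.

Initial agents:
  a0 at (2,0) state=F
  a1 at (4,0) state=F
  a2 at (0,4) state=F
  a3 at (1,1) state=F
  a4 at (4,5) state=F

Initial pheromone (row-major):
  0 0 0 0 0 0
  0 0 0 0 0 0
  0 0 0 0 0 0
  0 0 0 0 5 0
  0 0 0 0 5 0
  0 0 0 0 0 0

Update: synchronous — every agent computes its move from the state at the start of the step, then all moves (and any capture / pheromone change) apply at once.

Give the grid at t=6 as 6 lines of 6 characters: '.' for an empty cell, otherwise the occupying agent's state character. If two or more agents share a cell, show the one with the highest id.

t=1: a0@(1,0) a1@(3,0) a2@(0,3) a3@(0,0) a4@(3,4) | pheromone: 2 0 0 2 0 0 / 2 0 0 0 0 0 / 0 0 0 0 0 0 / 2 0 0 0 6 0 / 0 0 0 0 4 0 / 0 0 0 0 0 0
t=2: a0@(0,0) a1@(3,0) a2@(0,3) a3@(0,0) a4@(3,4) | pheromone: 5 0 0 3 0 0 / 1 0 0 0 0 0 / 0 0 0 0 0 0 / 3 0 0 0 7 0 / 0 0 0 0 3 0 / 0 0 0 0 0 0
t=3: a0@(0,0) a1@(3,0) a2@(0,3) a3@(0,0) a4@(3,4) | pheromone: 8 0 0 4 0 0 / 0 0 0 0 0 0 / 0 0 0 0 0 0 / 4 0 0 0 8 0 / 0 0 0 0 2 0 / 0 0 0 0 0 0
t=4: a0@(0,0) a1@(3,0) a2@(0,3) a3@(0,0) a4@(3,4) | pheromone: 11 0 0 5 0 0 / 0 0 0 0 0 0 / 0 0 0 0 0 0 / 5 0 0 0 9 0 / 0 0 0 0 1 0 / 0 0 0 0 0 0
t=5: a0@(0,0) a1@(3,0) a2@(0,3) a3@(0,0) a4@(3,4) | pheromone: 14 0 0 6 0 0 / 0 0 0 0 0 0 / 0 0 0 0 0 0 / 6 0 0 0 10 0 / 0 0 0 0 0 0 / 0 0 0 0 0 0
t=6: a0@(0,0) a1@(3,0) a2@(0,3) a3@(0,0) a4@(3,4) | pheromone: 17 0 0 7 0 0 / 0 0 0 0 0 0 / 0 0 0 0 0 0 / 7 0 0 0 11 0 / 0 0 0 0 0 0 / 0 0 0 0 0 0

F..F..
......
......
F...F.
......
......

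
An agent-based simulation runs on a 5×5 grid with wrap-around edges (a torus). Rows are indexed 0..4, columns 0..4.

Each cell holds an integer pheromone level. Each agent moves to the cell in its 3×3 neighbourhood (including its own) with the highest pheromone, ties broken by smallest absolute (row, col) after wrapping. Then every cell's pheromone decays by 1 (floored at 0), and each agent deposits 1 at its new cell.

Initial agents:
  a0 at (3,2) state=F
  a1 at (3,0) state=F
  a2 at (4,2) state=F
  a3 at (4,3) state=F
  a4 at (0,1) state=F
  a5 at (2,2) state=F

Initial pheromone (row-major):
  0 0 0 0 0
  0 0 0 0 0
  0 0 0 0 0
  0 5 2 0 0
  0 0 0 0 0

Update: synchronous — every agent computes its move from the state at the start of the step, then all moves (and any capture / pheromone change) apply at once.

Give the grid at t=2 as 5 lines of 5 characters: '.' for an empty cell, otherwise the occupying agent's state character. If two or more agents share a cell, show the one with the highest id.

t=1: a0@(3,1) a1@(3,1) a2@(3,1) a3@(3,2) a4@(0,0) a5@(3,1) | pheromone: 1 0 0 0 0 / 0 0 0 0 0 / 0 0 0 0 0 / 0 8 2 0 0 / 0 0 0 0 0
t=2: a0@(3,1) a1@(3,1) a2@(3,1) a3@(3,1) a4@(0,0) a5@(3,1) | pheromone: 1 0 0 0 0 / 0 0 0 0 0 / 0 0 0 0 0 / 0 12 1 0 0 / 0 0 0 0 0

F....
.....
.....
.F...
.....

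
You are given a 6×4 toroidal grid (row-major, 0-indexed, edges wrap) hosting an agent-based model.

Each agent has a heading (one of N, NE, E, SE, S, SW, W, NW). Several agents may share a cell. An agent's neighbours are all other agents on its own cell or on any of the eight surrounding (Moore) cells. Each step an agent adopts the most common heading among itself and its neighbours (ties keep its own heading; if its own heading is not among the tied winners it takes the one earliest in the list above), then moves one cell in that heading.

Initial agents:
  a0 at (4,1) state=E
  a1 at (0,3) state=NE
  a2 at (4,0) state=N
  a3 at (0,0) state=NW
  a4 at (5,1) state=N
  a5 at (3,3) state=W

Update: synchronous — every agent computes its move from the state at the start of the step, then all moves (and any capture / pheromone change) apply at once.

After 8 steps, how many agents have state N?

4

t=1: a0@(3,1):N a1@(5,0):NE a2@(3,0):N a3@(5,3):NW a4@(4,1):N a5@(3,2):W
t=2: a0@(2,1):N a1@(4,1):NE a2@(2,0):N a3@(4,2):NW a4@(3,1):N a5@(2,2):N
t=3: a0@(1,1):N a1@(3,2):NE a2@(1,0):N a3@(3,1):NW a4@(2,1):N a5@(1,2):N
t=4: a0@(0,1):N a1@(2,3):NE a2@(0,0):N a3@(2,0):NW a4@(1,1):N a5@(0,2):N
t=5: a0@(5,1):N a1@(1,0):NE a2@(5,0):N a3@(1,3):NW a4@(0,1):N a5@(5,2):N
t=6: a0@(4,1):N a1@(0,1):NE a2@(4,0):N a3@(0,2):NW a4@(5,1):N a5@(4,2):N
t=7: a0@(3,1):N a1@(5,2):NE a2@(3,0):N a3@(5,1):NW a4@(4,1):N a5@(3,2):N
t=8: a0@(2,1):N a1@(4,3):NE a2@(2,0):N a3@(4,0):NW a4@(3,1):N a5@(2,2):N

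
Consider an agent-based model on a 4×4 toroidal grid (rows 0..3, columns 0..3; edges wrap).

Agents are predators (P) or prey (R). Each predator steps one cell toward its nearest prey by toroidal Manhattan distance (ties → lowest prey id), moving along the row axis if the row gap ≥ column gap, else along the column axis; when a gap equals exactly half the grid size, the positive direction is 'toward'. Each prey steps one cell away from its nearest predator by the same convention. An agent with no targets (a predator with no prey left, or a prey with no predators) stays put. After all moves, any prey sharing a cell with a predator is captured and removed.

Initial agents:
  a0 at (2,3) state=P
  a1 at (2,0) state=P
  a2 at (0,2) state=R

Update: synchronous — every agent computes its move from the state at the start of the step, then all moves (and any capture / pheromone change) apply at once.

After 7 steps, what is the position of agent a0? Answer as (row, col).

(3, 2)

t=1: a0@(3,3):P a1@(3,0):P a2@(3,2):R
t=2: a0@(3,2):P a1@(3,1):P
t=3: (unchanged — steady state)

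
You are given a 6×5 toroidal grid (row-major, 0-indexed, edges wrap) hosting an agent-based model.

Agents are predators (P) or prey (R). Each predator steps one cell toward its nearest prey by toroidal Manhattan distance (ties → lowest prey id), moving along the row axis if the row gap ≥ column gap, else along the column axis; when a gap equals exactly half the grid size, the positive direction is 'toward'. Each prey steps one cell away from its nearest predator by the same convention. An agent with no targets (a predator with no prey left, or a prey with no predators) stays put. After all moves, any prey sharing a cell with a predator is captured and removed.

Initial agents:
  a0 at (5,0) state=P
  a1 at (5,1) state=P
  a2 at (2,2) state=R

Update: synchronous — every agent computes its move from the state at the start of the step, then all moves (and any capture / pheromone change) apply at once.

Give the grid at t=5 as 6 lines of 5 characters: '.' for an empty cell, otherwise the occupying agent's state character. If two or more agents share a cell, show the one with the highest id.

.....
.....
.....
.P...
.P...
..R..

t=1: a0@(0,0):P a1@(0,1):P a2@(1,2):R
t=2: a0@(0,1):P a1@(1,1):P a2@(2,2):R
t=3: a0@(1,1):P a1@(2,1):P a2@(3,2):R
t=4: a0@(2,1):P a1@(3,1):P a2@(4,2):R
t=5: a0@(3,1):P a1@(4,1):P a2@(5,2):R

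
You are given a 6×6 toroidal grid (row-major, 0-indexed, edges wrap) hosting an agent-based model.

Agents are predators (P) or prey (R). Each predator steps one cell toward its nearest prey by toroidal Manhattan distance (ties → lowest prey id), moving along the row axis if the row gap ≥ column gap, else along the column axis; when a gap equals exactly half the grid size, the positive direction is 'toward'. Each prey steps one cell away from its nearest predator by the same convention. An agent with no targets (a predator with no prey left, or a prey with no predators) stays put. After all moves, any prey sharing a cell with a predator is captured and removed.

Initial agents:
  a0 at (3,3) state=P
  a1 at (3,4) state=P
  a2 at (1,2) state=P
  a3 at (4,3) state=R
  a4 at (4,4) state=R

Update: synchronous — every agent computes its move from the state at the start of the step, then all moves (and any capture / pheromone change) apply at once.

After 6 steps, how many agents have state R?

2

t=1: a0@(4,3):P a1@(4,4):P a2@(2,2):P a3@(5,3):R a4@(5,4):R
t=2: a0@(5,3):P a1@(5,4):P a2@(3,2):P a3@(0,3):R a4@(0,4):R
t=3: a0@(0,3):P a1@(0,4):P a2@(4,2):P a3@(1,3):R a4@(1,4):R
t=4: a0@(1,3):P a1@(1,4):P a2@(5,2):P a3@(2,3):R a4@(2,4):R
t=5: a0@(2,3):P a1@(2,4):P a2@(0,2):P a3@(3,3):R a4@(3,4):R
t=6: a0@(3,3):P a1@(3,4):P a2@(1,2):P a3@(4,3):R a4@(4,4):R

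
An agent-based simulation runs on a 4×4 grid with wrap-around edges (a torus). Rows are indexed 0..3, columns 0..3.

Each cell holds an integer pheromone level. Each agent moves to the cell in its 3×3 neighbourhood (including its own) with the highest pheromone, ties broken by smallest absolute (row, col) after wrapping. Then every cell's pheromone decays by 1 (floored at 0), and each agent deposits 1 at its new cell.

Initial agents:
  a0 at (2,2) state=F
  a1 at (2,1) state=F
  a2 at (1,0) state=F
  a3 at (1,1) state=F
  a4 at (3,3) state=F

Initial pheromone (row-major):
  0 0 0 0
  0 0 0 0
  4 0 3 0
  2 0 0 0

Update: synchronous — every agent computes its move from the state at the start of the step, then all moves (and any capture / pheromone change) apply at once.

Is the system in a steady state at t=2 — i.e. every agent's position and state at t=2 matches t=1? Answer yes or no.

t=1: a0@(2,2) a1@(2,0) a2@(2,0) a3@(2,0) a4@(2,0) | pheromone: 0 0 0 0 / 0 0 0 0 / 7 0 3 0 / 1 0 0 0
t=2: a0@(2,2) a1@(2,0) a2@(2,0) a3@(2,0) a4@(2,0) | pheromone: 0 0 0 0 / 0 0 0 0 / 10 0 3 0 / 0 0 0 0

yes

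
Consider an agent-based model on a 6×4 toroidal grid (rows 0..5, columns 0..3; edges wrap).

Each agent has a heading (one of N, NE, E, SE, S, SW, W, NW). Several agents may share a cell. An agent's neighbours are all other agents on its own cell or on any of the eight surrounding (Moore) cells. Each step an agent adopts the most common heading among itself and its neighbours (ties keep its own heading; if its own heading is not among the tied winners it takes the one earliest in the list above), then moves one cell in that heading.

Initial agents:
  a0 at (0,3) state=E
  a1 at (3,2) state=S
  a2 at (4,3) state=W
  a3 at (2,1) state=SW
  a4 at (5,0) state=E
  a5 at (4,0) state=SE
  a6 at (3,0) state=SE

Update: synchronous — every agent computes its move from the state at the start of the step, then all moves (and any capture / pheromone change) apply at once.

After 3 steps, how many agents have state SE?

t=1: a0@(0,0):E a1@(4,2):S a2@(5,0):SE a3@(3,0):SW a4@(5,1):E a5@(5,1):SE a6@(4,1):SE
t=2: a0@(0,1):E a1@(5,3):SE a2@(0,1):SE a3@(4,3):SW a4@(0,2):SE a5@(0,2):SE a6@(5,2):SE
t=3: a0@(1,2):SE a1@(0,0):SE a2@(1,2):SE a3@(5,0):SE a4@(1,3):SE a5@(1,3):SE a6@(0,3):SE

7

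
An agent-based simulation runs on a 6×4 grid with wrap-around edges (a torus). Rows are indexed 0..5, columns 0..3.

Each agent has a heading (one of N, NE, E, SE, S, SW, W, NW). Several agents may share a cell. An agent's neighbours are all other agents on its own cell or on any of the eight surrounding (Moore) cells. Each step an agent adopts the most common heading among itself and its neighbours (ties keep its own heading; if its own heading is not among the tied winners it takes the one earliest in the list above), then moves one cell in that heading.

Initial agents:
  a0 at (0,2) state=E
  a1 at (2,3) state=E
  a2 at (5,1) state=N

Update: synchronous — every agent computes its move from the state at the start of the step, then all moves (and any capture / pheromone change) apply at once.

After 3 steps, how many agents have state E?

2

t=1: a0@(0,3):E a1@(2,0):E a2@(4,1):N
t=2: a0@(0,0):E a1@(2,1):E a2@(3,1):N
t=3: a0@(0,1):E a1@(2,2):E a2@(2,1):N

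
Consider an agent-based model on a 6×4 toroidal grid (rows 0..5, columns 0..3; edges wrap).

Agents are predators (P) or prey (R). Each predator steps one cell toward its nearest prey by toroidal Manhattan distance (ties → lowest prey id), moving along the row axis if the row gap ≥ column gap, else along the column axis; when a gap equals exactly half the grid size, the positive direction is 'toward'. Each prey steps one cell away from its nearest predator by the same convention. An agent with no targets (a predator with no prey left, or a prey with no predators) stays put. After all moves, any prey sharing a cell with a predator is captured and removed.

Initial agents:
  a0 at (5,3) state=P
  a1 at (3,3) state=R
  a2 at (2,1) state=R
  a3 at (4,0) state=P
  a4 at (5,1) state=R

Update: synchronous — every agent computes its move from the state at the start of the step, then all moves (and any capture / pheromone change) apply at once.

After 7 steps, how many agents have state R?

t=1: a0@(4,3):P a1@(2,3):R a2@(1,1):R a3@(3,0):P a4@(5,0):R
t=2: a0@(3,3):P a1@(1,3):R a2@(0,1):R a3@(2,0):P a4@(0,0):R
t=3: a0@(2,3):P a1@(0,3):R a2@(5,1):R a3@(1,0):P a4@(5,0):R
t=4: a0@(1,3):P a1@(5,3):R a2@(4,1):R a3@(0,0):P a4@(4,0):R
t=5: a0@(0,3):P a1@(4,3):R a2@(3,1):R a3@(5,0):P a4@(3,0):R
t=6: a0@(5,3):P a1@(3,3):R a2@(2,1):R a3@(4,0):P a4@(2,0):R
t=7: a0@(4,3):P a1@(2,3):R a2@(1,1):R a3@(3,0):P a4@(1,0):R

3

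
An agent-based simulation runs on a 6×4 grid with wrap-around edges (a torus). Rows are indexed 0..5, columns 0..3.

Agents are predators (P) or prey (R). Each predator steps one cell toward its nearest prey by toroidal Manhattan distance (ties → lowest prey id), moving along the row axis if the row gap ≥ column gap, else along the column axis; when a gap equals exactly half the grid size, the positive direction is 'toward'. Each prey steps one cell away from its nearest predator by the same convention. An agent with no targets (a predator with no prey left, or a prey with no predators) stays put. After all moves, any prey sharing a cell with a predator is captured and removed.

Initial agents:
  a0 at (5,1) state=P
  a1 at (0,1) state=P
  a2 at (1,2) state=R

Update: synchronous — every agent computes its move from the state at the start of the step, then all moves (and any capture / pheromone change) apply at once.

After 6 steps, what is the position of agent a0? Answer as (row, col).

t=1: a0@(0,1):P a1@(1,1):P a2@(2,2):R
t=2: a0@(1,1):P a1@(2,1):P a2@(3,2):R
t=3: a0@(2,1):P a1@(3,1):P a2@(4,2):R
t=4: a0@(3,1):P a1@(4,1):P a2@(5,2):R
t=5: a0@(4,1):P a1@(5,1):P a2@(0,2):R
t=6: a0@(5,1):P a1@(0,1):P a2@(1,2):R

(5, 1)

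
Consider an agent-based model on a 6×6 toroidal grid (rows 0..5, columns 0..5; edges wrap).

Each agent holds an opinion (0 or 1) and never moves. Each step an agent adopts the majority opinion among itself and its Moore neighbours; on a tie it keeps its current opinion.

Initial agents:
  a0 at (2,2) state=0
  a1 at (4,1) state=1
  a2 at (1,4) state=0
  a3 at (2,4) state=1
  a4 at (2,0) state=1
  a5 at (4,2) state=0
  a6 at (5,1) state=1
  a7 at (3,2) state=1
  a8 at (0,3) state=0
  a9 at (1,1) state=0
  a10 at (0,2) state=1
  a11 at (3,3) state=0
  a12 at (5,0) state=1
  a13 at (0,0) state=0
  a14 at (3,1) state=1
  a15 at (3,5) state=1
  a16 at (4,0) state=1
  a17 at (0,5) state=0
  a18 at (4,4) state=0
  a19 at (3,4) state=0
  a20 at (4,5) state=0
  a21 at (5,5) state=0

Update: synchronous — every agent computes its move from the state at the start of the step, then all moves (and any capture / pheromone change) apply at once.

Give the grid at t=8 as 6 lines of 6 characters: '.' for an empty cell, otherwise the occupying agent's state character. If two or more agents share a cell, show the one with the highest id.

t=1: a0@(2,2):0 a1@(4,1):1 a2@(1,4):0 a3@(2,4):0 a4@(2,0):1 a5@(4,2):1 a6@(5,1):1 a7@(3,2):1 a8@(0,3):0 a9@(1,1):0 a10@(0,2):1 a11@(3,3):0 a12@(5,0):1 a13@(0,0):0 a14@(3,1):1 a15@(3,5):1 a16@(4,0):1 a17@(0,5):0 a18@(4,4):0 a19@(3,4):0 a20@(4,5):0 a21@(5,5):0
t=2: a0@(2,2):0 a1@(4,1):1 a2@(1,4):0 a3@(2,4):0 a4@(2,0):1 a5@(4,2):1 a6@(5,1):1 a7@(3,2):1 a8@(0,3):0 a9@(1,1):0 a10@(0,2):1 a11@(3,3):0 a12@(5,0):1 a13@(0,0):0 a14@(3,1):1 a15@(3,5):0 a16@(4,0):1 a17@(0,5):0 a18@(4,4):0 a19@(3,4):0 a20@(4,5):0 a21@(5,5):0
t=3: (unchanged — steady state)

0.10.0
.0..0.
1.0.0.
.11000
111.00
11...0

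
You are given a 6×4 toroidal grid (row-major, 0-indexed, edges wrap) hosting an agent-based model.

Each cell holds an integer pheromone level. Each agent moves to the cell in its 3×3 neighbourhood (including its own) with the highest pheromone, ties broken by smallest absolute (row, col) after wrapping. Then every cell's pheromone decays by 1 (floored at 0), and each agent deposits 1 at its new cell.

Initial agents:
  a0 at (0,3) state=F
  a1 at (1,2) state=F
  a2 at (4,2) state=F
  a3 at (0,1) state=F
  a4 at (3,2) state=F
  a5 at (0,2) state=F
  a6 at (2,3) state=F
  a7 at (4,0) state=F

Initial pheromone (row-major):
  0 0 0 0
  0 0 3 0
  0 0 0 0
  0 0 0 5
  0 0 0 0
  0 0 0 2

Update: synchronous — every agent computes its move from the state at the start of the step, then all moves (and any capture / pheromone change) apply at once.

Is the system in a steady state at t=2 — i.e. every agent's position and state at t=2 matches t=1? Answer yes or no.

t=1: a0@(1,2) a1@(1,2) a2@(3,3) a3@(1,2) a4@(3,3) a5@(1,2) a6@(3,3) a7@(3,3) | pheromone: 0 0 0 0 / 0 0 6 0 / 0 0 0 0 / 0 0 0 8 / 0 0 0 0 / 0 0 0 1
t=2: a0@(1,2) a1@(1,2) a2@(3,3) a3@(1,2) a4@(3,3) a5@(1,2) a6@(3,3) a7@(3,3) | pheromone: 0 0 0 0 / 0 0 9 0 / 0 0 0 0 / 0 0 0 11 / 0 0 0 0 / 0 0 0 0

yes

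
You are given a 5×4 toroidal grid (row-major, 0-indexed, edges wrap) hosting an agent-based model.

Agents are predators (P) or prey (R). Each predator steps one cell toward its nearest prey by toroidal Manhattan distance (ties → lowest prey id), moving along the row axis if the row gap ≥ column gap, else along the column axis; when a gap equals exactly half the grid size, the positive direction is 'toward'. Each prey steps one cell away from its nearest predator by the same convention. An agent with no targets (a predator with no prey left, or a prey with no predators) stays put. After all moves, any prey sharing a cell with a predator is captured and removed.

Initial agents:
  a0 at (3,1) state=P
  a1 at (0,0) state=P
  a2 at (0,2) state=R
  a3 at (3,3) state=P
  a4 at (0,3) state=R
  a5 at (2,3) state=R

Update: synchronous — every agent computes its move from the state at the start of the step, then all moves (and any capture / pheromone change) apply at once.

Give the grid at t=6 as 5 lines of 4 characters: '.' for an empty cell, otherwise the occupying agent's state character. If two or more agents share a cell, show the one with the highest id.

.R.P
...R
....
....
.PP.

t=1: a0@(4,1):P a1@(0,3):P a2@(0,1):R a3@(2,3):P a4@(0,2):R a5@(1,3):R
t=2: a0@(0,1):P a1@(0,2):P a2@(1,1):R a3@(1,3):P a5@(2,3):R
t=3: a0@(1,1):P a1@(1,2):P a2@(2,1):R a3@(2,3):P a5@(3,3):R
t=4: a0@(2,1):P a1@(2,2):P a2@(3,1):R a3@(3,3):P a5@(4,3):R
t=5: a0@(3,1):P a1@(3,2):P a2@(4,1):R a3@(4,3):P a5@(0,3):R
t=6: a0@(4,1):P a1@(4,2):P a2@(0,1):R a3@(0,3):P a5@(1,3):R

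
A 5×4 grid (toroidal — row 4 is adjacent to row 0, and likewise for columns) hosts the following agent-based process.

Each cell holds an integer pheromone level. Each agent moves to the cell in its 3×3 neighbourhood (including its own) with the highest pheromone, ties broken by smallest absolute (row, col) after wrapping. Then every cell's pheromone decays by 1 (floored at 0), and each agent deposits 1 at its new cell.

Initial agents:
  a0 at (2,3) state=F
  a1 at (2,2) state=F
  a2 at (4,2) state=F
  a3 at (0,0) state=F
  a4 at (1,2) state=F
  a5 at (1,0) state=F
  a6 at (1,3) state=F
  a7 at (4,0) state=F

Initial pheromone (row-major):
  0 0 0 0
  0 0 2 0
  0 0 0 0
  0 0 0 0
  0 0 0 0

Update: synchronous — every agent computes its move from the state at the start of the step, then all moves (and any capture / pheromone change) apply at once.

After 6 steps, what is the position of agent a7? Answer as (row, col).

(0, 0)

t=1: a0@(1,2) a1@(1,2) a2@(0,1) a3@(0,0) a4@(1,2) a5@(0,0) a6@(1,2) a7@(0,0) | pheromone: 3 1 0 0 / 0 0 5 0 / 0 0 0 0 / 0 0 0 0 / 0 0 0 0
t=2: a0@(1,2) a1@(1,2) a2@(1,2) a3@(0,0) a4@(1,2) a5@(0,0) a6@(1,2) a7@(0,0) | pheromone: 5 0 0 0 / 0 0 9 0 / 0 0 0 0 / 0 0 0 0 / 0 0 0 0
t=3: a0@(1,2) a1@(1,2) a2@(1,2) a3@(0,0) a4@(1,2) a5@(0,0) a6@(1,2) a7@(0,0) | pheromone: 7 0 0 0 / 0 0 13 0 / 0 0 0 0 / 0 0 0 0 / 0 0 0 0
t=4: a0@(1,2) a1@(1,2) a2@(1,2) a3@(0,0) a4@(1,2) a5@(0,0) a6@(1,2) a7@(0,0) | pheromone: 9 0 0 0 / 0 0 17 0 / 0 0 0 0 / 0 0 0 0 / 0 0 0 0
t=5: a0@(1,2) a1@(1,2) a2@(1,2) a3@(0,0) a4@(1,2) a5@(0,0) a6@(1,2) a7@(0,0) | pheromone: 11 0 0 0 / 0 0 21 0 / 0 0 0 0 / 0 0 0 0 / 0 0 0 0
t=6: a0@(1,2) a1@(1,2) a2@(1,2) a3@(0,0) a4@(1,2) a5@(0,0) a6@(1,2) a7@(0,0) | pheromone: 13 0 0 0 / 0 0 25 0 / 0 0 0 0 / 0 0 0 0 / 0 0 0 0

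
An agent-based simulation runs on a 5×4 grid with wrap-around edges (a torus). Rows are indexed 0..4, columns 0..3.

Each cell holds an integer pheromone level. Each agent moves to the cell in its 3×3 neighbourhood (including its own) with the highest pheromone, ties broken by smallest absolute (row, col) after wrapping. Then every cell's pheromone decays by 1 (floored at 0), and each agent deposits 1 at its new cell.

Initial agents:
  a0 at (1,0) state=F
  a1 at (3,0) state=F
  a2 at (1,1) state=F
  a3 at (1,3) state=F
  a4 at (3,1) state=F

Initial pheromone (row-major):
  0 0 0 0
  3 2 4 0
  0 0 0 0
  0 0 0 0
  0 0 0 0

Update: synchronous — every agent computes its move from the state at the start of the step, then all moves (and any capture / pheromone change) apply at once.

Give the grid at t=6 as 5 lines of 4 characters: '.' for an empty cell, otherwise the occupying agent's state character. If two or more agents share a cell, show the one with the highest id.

t=1: a0@(1,0) a1@(2,0) a2@(1,2) a3@(1,2) a4@(2,0) | pheromone: 0 0 0 0 / 3 1 5 0 / 2 0 0 0 / 0 0 0 0 / 0 0 0 0
t=2: a0@(1,0) a1@(1,0) a2@(1,2) a3@(1,2) a4@(1,0) | pheromone: 0 0 0 0 / 5 0 6 0 / 1 0 0 0 / 0 0 0 0 / 0 0 0 0
t=3: a0@(1,0) a1@(1,0) a2@(1,2) a3@(1,2) a4@(1,0) | pheromone: 0 0 0 0 / 7 0 7 0 / 0 0 0 0 / 0 0 0 0 / 0 0 0 0
t=4: a0@(1,0) a1@(1,0) a2@(1,2) a3@(1,2) a4@(1,0) | pheromone: 0 0 0 0 / 9 0 8 0 / 0 0 0 0 / 0 0 0 0 / 0 0 0 0
t=5: a0@(1,0) a1@(1,0) a2@(1,2) a3@(1,2) a4@(1,0) | pheromone: 0 0 0 0 / 11 0 9 0 / 0 0 0 0 / 0 0 0 0 / 0 0 0 0
t=6: a0@(1,0) a1@(1,0) a2@(1,2) a3@(1,2) a4@(1,0) | pheromone: 0 0 0 0 / 13 0 10 0 / 0 0 0 0 / 0 0 0 0 / 0 0 0 0

....
F.F.
....
....
....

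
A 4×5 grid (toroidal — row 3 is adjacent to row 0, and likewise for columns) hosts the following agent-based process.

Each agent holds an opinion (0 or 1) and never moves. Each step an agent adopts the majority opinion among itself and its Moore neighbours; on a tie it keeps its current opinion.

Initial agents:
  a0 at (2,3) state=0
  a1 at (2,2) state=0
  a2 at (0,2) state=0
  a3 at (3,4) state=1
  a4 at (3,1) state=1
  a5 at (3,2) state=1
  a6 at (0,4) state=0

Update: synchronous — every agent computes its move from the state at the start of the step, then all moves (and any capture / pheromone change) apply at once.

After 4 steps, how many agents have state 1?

t=1: a0@(2,3):0 a1@(2,2):0 a2@(0,2):1 a3@(3,4):0 a4@(3,1):1 a5@(3,2):0 a6@(0,4):0
t=2: (unchanged — steady state)

2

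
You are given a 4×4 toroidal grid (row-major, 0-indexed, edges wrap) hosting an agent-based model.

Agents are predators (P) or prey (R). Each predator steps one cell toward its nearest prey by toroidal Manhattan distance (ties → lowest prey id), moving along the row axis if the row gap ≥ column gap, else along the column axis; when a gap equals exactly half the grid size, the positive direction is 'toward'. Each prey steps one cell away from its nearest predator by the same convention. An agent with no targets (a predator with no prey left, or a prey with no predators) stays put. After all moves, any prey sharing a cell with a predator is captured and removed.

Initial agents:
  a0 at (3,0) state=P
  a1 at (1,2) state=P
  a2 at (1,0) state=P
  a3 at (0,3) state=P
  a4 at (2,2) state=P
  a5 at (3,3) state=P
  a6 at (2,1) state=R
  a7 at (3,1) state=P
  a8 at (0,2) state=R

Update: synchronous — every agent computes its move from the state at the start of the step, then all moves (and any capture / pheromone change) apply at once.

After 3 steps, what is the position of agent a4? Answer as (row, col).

t=1: a0@(2,0):P a1@(0,2):P a2@(2,0):P a3@(0,2):P a4@(2,1):P a5@(0,3):P a7@(2,1):P a8@(3,2):R
t=2: a0@(2,1):P a1@(3,2):P a2@(2,1):P a3@(3,2):P a4@(3,1):P a5@(3,3):P a7@(3,1):P a8@(2,2):R
t=3: a0@(2,2):P a1@(2,2):P a2@(2,2):P a3@(2,2):P a4@(2,1):P a5@(2,3):P a7@(2,1):P

(2, 1)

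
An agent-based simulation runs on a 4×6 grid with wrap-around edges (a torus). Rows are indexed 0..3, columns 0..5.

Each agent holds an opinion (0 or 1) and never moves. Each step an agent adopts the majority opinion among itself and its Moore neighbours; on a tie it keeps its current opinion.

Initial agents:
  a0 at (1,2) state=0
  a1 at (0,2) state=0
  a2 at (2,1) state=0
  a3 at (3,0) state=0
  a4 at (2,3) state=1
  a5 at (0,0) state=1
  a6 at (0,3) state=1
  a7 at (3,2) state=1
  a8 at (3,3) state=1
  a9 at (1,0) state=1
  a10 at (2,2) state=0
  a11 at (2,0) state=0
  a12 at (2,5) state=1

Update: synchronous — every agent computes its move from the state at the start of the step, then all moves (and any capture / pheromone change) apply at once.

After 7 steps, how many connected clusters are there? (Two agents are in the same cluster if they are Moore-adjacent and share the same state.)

3

t=1: a0@(1,2):0 a1@(0,2):1 a2@(2,1):0 a3@(3,0):0 a4@(2,3):1 a5@(0,0):1 a6@(0,3):1 a7@(3,2):1 a8@(3,3):1 a9@(1,0):1 a10@(2,2):0 a11@(2,0):0 a12@(2,5):1
t=2: (unchanged — steady state)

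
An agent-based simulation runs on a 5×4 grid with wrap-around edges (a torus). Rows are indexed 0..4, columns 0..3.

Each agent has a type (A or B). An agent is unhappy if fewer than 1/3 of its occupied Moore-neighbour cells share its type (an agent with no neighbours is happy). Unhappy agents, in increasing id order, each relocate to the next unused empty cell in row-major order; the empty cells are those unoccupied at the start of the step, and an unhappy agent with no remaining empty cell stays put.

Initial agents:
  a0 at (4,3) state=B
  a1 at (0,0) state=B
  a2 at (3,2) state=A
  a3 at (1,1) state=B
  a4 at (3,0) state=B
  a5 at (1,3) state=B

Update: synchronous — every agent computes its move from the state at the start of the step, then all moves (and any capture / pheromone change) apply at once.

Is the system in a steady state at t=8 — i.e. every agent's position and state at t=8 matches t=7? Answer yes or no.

t=1: a0@(4,3):B a1@(0,0):B a2@(0,1):A a3@(1,1):B a4@(3,0):B a5@(1,3):B
t=2: a0@(4,3):B a1@(0,0):B a2@(0,2):A a3@(1,1):B a4@(3,0):B a5@(1,3):B
t=3: a0@(4,3):B a1@(0,0):B a2@(0,1):A a3@(1,1):B a4@(3,0):B a5@(1,3):B
t=4: a0@(4,3):B a1@(0,0):B a2@(0,2):A a3@(1,1):B a4@(3,0):B a5@(1,3):B
t=5: a0@(4,3):B a1@(0,0):B a2@(0,1):A a3@(1,1):B a4@(3,0):B a5@(1,3):B
t=6: a0@(4,3):B a1@(0,0):B a2@(0,2):A a3@(1,1):B a4@(3,0):B a5@(1,3):B
t=7: a0@(4,3):B a1@(0,0):B a2@(0,1):A a3@(1,1):B a4@(3,0):B a5@(1,3):B
t=8: a0@(4,3):B a1@(0,0):B a2@(0,2):A a3@(1,1):B a4@(3,0):B a5@(1,3):B

no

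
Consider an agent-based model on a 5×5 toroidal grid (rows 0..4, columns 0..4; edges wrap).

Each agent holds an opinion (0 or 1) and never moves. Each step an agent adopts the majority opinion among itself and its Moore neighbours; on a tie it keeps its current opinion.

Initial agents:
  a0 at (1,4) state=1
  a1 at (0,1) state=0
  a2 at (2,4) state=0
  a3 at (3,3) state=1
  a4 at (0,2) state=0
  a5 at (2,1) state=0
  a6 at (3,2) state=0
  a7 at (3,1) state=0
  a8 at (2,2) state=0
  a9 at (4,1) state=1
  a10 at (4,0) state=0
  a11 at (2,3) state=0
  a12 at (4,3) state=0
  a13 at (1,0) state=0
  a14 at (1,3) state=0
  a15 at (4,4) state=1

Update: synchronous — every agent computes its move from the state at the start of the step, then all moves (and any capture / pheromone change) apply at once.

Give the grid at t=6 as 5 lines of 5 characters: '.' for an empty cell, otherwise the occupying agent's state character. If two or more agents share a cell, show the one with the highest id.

t=1: a0@(1,4):0 a1@(0,1):0 a2@(2,4):0 a3@(3,3):0 a4@(0,2):0 a5@(2,1):0 a6@(3,2):0 a7@(3,1):0 a8@(2,2):0 a9@(4,1):0 a10@(4,0):0 a11@(2,3):0 a12@(4,3):0 a13@(1,0):0 a14@(1,3):0 a15@(4,4):1
t=2: a0@(1,4):0 a1@(0,1):0 a2@(2,4):0 a3@(3,3):0 a4@(0,2):0 a5@(2,1):0 a6@(3,2):0 a7@(3,1):0 a8@(2,2):0 a9@(4,1):0 a10@(4,0):0 a11@(2,3):0 a12@(4,3):0 a13@(1,0):0 a14@(1,3):0 a15@(4,4):0
t=3: (unchanged — steady state)

.00..
0..00
.0000
.000.
00.00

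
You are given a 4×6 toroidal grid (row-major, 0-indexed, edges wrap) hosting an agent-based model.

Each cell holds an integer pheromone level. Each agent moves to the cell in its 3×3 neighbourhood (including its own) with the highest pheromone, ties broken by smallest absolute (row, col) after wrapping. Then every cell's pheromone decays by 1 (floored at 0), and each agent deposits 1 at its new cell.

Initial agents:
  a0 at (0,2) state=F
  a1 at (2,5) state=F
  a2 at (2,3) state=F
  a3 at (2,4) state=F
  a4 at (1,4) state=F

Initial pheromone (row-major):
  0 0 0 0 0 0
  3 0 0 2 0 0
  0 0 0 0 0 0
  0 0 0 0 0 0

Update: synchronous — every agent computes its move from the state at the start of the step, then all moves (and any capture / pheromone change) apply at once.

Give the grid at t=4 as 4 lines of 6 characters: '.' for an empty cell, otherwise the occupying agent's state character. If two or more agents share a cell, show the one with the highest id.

t=1: a0@(1,3) a1@(1,0) a2@(1,3) a3@(1,3) a4@(1,3) | pheromone: 0 0 0 0 0 0 / 3 0 0 5 0 0 / 0 0 0 0 0 0 / 0 0 0 0 0 0
t=2: a0@(1,3) a1@(1,0) a2@(1,3) a3@(1,3) a4@(1,3) | pheromone: 0 0 0 0 0 0 / 3 0 0 8 0 0 / 0 0 0 0 0 0 / 0 0 0 0 0 0
t=3: a0@(1,3) a1@(1,0) a2@(1,3) a3@(1,3) a4@(1,3) | pheromone: 0 0 0 0 0 0 / 3 0 0 11 0 0 / 0 0 0 0 0 0 / 0 0 0 0 0 0
t=4: a0@(1,3) a1@(1,0) a2@(1,3) a3@(1,3) a4@(1,3) | pheromone: 0 0 0 0 0 0 / 3 0 0 14 0 0 / 0 0 0 0 0 0 / 0 0 0 0 0 0

......
F..F..
......
......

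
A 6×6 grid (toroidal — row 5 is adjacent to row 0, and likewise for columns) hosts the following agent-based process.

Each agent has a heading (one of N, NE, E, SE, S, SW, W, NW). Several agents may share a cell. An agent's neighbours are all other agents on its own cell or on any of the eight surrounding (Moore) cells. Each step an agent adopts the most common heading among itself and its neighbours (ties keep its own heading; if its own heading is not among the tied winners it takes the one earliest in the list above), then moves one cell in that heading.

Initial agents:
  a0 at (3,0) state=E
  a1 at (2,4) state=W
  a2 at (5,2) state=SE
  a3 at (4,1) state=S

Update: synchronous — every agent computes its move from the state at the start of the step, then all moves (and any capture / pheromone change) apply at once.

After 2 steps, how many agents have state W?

t=1: a0@(3,1):E a1@(2,3):W a2@(0,3):SE a3@(5,1):S
t=2: a0@(3,2):E a1@(2,2):W a2@(1,4):SE a3@(0,1):S

1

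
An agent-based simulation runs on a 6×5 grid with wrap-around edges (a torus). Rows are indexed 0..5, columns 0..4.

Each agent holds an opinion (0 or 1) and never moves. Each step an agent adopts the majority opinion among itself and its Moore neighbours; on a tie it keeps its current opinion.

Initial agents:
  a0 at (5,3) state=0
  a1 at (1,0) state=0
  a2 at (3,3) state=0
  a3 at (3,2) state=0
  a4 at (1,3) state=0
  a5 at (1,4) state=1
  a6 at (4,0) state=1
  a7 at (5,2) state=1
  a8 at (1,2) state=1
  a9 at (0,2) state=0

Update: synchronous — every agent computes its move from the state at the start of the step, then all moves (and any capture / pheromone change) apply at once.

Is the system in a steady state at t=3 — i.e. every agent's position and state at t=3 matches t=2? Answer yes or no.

t=1: a0@(5,3):0 a1@(1,0):0 a2@(3,3):0 a3@(3,2):0 a4@(1,3):0 a5@(1,4):0 a6@(4,0):1 a7@(5,2):0 a8@(1,2):0 a9@(0,2):0
t=2: (unchanged — steady state)

yes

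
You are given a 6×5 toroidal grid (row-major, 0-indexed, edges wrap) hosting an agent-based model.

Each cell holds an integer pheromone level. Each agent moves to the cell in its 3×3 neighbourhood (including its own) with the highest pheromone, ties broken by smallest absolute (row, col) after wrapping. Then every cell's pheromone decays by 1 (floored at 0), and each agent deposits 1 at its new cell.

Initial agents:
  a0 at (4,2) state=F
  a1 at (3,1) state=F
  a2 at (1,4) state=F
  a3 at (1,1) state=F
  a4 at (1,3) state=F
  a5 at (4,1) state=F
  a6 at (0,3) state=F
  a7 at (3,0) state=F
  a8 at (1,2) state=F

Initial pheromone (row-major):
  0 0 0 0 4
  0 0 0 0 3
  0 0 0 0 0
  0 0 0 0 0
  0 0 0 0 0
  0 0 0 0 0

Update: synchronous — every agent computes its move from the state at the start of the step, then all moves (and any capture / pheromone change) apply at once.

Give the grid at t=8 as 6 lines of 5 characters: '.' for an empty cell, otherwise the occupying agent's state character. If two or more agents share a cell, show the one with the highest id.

t=1: a0@(3,1) a1@(2,0) a2@(0,4) a3@(0,0) a4@(0,4) a5@(3,0) a6@(0,4) a7@(2,0) a8@(0,1) | pheromone: 1 1 0 0 6 / 0 0 0 0 2 / 2 0 0 0 0 / 1 1 0 0 0 / 0 0 0 0 0 / 0 0 0 0 0
t=2: a0@(2,0) a1@(1,4) a2@(0,4) a3@(0,4) a4@(0,4) a5@(2,0) a6@(0,4) a7@(1,4) a8@(0,0) | pheromone: 1 0 0 0 9 / 0 0 0 0 3 / 3 0 0 0 0 / 0 0 0 0 0 / 0 0 0 0 0 / 0 0 0 0 0
t=3: a0@(1,4) a1@(0,4) a2@(0,4) a3@(0,4) a4@(0,4) a5@(1,4) a6@(0,4) a7@(0,4) a8@(0,4) | pheromone: 0 0 0 0 15 / 0 0 0 0 4 / 2 0 0 0 0 / 0 0 0 0 0 / 0 0 0 0 0 / 0 0 0 0 0
t=4: a0@(0,4) a1@(0,4) a2@(0,4) a3@(0,4) a4@(0,4) a5@(0,4) a6@(0,4) a7@(0,4) a8@(0,4) | pheromone: 0 0 0 0 23 / 0 0 0 0 3 / 1 0 0 0 0 / 0 0 0 0 0 / 0 0 0 0 0 / 0 0 0 0 0
t=5: a0@(0,4) a1@(0,4) a2@(0,4) a3@(0,4) a4@(0,4) a5@(0,4) a6@(0,4) a7@(0,4) a8@(0,4) | pheromone: 0 0 0 0 31 / 0 0 0 0 2 / 0 0 0 0 0 / 0 0 0 0 0 / 0 0 0 0 0 / 0 0 0 0 0
t=6: a0@(0,4) a1@(0,4) a2@(0,4) a3@(0,4) a4@(0,4) a5@(0,4) a6@(0,4) a7@(0,4) a8@(0,4) | pheromone: 0 0 0 0 39 / 0 0 0 0 1 / 0 0 0 0 0 / 0 0 0 0 0 / 0 0 0 0 0 / 0 0 0 0 0
t=7: a0@(0,4) a1@(0,4) a2@(0,4) a3@(0,4) a4@(0,4) a5@(0,4) a6@(0,4) a7@(0,4) a8@(0,4) | pheromone: 0 0 0 0 47 / 0 0 0 0 0 / 0 0 0 0 0 / 0 0 0 0 0 / 0 0 0 0 0 / 0 0 0 0 0
t=8: a0@(0,4) a1@(0,4) a2@(0,4) a3@(0,4) a4@(0,4) a5@(0,4) a6@(0,4) a7@(0,4) a8@(0,4) | pheromone: 0 0 0 0 55 / 0 0 0 0 0 / 0 0 0 0 0 / 0 0 0 0 0 / 0 0 0 0 0 / 0 0 0 0 0

....F
.....
.....
.....
.....
.....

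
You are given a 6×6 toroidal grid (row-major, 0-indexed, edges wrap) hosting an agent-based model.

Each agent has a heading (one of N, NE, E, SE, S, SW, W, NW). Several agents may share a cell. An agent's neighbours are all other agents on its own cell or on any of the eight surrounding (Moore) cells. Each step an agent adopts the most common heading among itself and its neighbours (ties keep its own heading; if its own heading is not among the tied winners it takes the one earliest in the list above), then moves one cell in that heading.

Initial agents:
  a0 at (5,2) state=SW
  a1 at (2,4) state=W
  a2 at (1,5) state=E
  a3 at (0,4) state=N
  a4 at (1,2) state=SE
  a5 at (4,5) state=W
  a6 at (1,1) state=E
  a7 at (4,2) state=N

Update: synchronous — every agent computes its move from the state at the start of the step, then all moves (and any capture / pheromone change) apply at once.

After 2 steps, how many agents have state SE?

1

t=1: a0@(0,1):SW a1@(2,3):W a2@(1,0):E a3@(5,4):N a4@(2,3):SE a5@(4,4):W a6@(1,2):E a7@(3,2):N
t=2: a0@(0,2):E a1@(2,2):W a2@(1,1):E a3@(4,4):N a4@(3,4):SE a5@(4,3):W a6@(1,3):E a7@(2,2):N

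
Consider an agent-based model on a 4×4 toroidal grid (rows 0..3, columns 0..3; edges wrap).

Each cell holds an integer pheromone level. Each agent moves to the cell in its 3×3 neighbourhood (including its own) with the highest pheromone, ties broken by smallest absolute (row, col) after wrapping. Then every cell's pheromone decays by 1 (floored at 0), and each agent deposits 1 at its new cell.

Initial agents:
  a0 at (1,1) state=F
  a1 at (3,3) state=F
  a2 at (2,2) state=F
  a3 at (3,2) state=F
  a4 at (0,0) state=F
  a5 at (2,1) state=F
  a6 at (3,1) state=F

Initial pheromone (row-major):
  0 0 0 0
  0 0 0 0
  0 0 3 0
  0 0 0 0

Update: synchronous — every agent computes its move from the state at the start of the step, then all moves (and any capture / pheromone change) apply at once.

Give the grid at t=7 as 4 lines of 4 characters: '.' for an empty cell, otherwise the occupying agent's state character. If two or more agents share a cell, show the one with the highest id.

t=1: a0@(2,2) a1@(2,2) a2@(2,2) a3@(2,2) a4@(0,0) a5@(2,2) a6@(2,2) | pheromone: 1 0 0 0 / 0 0 0 0 / 0 0 8 0 / 0 0 0 0
t=2: a0@(2,2) a1@(2,2) a2@(2,2) a3@(2,2) a4@(0,0) a5@(2,2) a6@(2,2) | pheromone: 1 0 0 0 / 0 0 0 0 / 0 0 13 0 / 0 0 0 0
t=3: a0@(2,2) a1@(2,2) a2@(2,2) a3@(2,2) a4@(0,0) a5@(2,2) a6@(2,2) | pheromone: 1 0 0 0 / 0 0 0 0 / 0 0 18 0 / 0 0 0 0
t=4: a0@(2,2) a1@(2,2) a2@(2,2) a3@(2,2) a4@(0,0) a5@(2,2) a6@(2,2) | pheromone: 1 0 0 0 / 0 0 0 0 / 0 0 23 0 / 0 0 0 0
t=5: a0@(2,2) a1@(2,2) a2@(2,2) a3@(2,2) a4@(0,0) a5@(2,2) a6@(2,2) | pheromone: 1 0 0 0 / 0 0 0 0 / 0 0 28 0 / 0 0 0 0
t=6: a0@(2,2) a1@(2,2) a2@(2,2) a3@(2,2) a4@(0,0) a5@(2,2) a6@(2,2) | pheromone: 1 0 0 0 / 0 0 0 0 / 0 0 33 0 / 0 0 0 0
t=7: a0@(2,2) a1@(2,2) a2@(2,2) a3@(2,2) a4@(0,0) a5@(2,2) a6@(2,2) | pheromone: 1 0 0 0 / 0 0 0 0 / 0 0 38 0 / 0 0 0 0

F...
....
..F.
....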